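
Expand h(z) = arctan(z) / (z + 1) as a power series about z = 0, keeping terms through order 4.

Use 1/(1 - r) = Σ r^k on the denominator, then take the Cauchy product.
h(0) = 0
h′(0) = 1
h′′(0) = -2
h′′′(0) = 4
h^(4)(0) = -16
Then c_k = h^(k)(0)/k! gives each Taylor coefficient.

-2*z^4/3 + 2*z^3/3 - z^2 + z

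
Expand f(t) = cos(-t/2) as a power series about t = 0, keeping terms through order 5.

t^4/384 - t^2/8 + 1

f(0) = 1
f′(0) = 0
f′′(0) = -1/4
f′′′(0) = 0
f^(4)(0) = 1/16
f^(5)(0) = 0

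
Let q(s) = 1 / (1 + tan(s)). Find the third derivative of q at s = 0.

-8

Use the geometric series for the reciprocal, then substitute.
The coefficient of s^3 in the expansion is -4/3, so q′′′(0) = 3! * (-4/3) = -8.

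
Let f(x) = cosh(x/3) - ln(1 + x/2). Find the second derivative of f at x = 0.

Combine the two series term by term.
From the series, [x^2] f = 13/72; multiply by 2! = 2 to get 13/36.

13/36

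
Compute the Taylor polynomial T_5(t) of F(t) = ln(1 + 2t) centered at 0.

32*t^5/5 - 4*t^4 + 8*t^3/3 - 2*t^2 + 2*t

F(0) = 0
F′(0) = 2
F′′(0) = -4
F′′′(0) = 16
F^(4)(0) = -96
F^(5)(0) = 768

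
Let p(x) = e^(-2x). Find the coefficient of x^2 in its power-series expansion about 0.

Compute the successive derivatives at the expansion point and divide by k!.
p(0) = 1
p′(0) = -2
p′′(0) = 4
Then c_k = p^(k)(0)/k! gives each Taylor coefficient.

2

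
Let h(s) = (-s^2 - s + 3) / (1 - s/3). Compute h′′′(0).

-2

Shift and add copies of the series according to the polynomial's terms.
The coefficient of s^3 in the expansion is -1/3, so h′′′(0) = 3! * (-1/3) = -2.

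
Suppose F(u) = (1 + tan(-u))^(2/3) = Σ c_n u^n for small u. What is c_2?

Let u equal the inner series; expand the outer function in u and truncate.
F(0) = 1
F′(0) = -2/3
F′′(0) = -2/9
So c_2 = F′′(0)/2! = -1/9.

-1/9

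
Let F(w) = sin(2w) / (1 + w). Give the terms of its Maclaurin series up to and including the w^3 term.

2*w^3/3 - 2*w^2 + 2*w

Write out both Maclaurin series and multiply, keeping only the needed powers.
[w^0] = 0;  [w^1] = 2;  [w^2] = -2;  [w^3] = 2/3.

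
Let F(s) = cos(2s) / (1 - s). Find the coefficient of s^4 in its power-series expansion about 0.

Take the Cauchy product of the two expansions.
F(0) = 1
F′(0) = 1
F′′(0) = -2
F′′′(0) = -6
F^(4)(0) = -8
The Taylor polynomial is Σ F^(k)(0)/k! · s^k.

-1/3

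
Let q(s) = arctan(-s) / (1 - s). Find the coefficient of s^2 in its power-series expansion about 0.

Write out both Maclaurin series and multiply, keeping only the needed powers.

-1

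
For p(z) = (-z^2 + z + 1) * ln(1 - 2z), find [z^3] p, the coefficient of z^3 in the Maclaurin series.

Multiply each power in the prefactor through the base expansion.
p(0) = 0
p′(0) = -2
p′′(0) = -8
p′′′(0) = -16
So c_3 = p′′′(0)/3! = -8/3.

-8/3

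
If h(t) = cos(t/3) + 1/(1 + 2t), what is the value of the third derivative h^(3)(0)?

Add the two expansions coefficient-wise.
The coefficient of t^3 in the expansion is -8, so h′′′(0) = 3! * (-8) = -48.

-48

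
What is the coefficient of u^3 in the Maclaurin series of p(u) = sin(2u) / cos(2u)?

Write the quotient as an unknown series and match coefficients against numerator = denominator · series.
p(0) = 0
p′(0) = 2
p′′(0) = 0
p′′′(0) = 16
The Taylor polynomial is Σ p^(k)(0)/k! · u^k.

8/3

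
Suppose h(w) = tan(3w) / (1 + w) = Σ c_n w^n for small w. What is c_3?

Write out both Maclaurin series and multiply, keeping only the needed powers.
h(0) = 0
h′(0) = 3
h′′(0) = -6
h′′′(0) = 72
Then c_k = h^(k)(0)/k! gives each Taylor coefficient.

12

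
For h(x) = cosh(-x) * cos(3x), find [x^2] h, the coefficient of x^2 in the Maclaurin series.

-4

Take the Cauchy product of the two expansions.
h(0) = 1
h′(0) = 0
h′′(0) = -8
The Taylor polynomial is Σ h^(k)(0)/k! · x^k.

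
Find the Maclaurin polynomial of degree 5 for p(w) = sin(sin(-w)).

Compose series: expand the inner function first, then feed it into the outer expansion.
p(0) = 0
p′(0) = -1
p′′(0) = 0
p′′′(0) = 2
p^(4)(0) = 0
p^(5)(0) = -12
The Taylor polynomial is Σ p^(k)(0)/k! · w^k.

-w^5/10 + w^3/3 - w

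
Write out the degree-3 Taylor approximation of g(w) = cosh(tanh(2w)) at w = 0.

2*w^2 + 1

Compose series: expand the inner function first, then feed it into the outer expansion.
[w^0] = 1;  [w^1] = 0;  [w^2] = 2;  [w^3] = 0.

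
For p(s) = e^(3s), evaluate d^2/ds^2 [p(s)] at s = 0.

9

Compute the successive derivatives at the expansion point and divide by k!.
From the series, [s^2] p = 9/2; multiply by 2! = 2 to get 9.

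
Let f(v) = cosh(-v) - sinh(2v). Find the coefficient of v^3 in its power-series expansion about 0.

-4/3

Combine the two series term by term.
[v^0] = 1;  [v^1] = -2;  [v^2] = 1/2;  [v^3] = -4/3.
So c_3 = f′′′(0)/3! = -4/3.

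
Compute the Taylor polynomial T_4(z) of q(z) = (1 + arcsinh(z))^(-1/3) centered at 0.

Plug the Maclaurin series of the inner function into that of the outer and collect terms.
[z^0] = 1;  [z^1] = -1/3;  [z^2] = 2/9;  [z^3] = -19/162;  [z^4] = 17/243.

17*z^4/243 - 19*z^3/162 + 2*z^2/9 - z/3 + 1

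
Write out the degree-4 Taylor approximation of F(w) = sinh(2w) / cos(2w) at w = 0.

Write the quotient as an unknown series and match coefficients against numerator = denominator · series.

16*w^3/3 + 2*w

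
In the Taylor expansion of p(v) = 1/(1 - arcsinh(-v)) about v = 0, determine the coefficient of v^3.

-5/6

Plug the Maclaurin series of the inner function into that of the outer and collect terms.
p(0) = 1
p′(0) = -1
p′′(0) = 2
p′′′(0) = -5
So c_3 = p′′′(0)/3! = -5/6.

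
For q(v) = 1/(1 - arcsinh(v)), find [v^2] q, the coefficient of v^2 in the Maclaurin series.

Let u equal the inner series; expand the outer function in u and truncate.
q(0) = 1
q′(0) = 1
q′′(0) = 2
So c_2 = q′′(0)/2! = 1.

1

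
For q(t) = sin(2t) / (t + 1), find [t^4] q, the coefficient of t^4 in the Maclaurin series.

-2/3

Use 1/(1 - r) = Σ r^k on the denominator, then take the Cauchy product.
q(0) = 0
q′(0) = 2
q′′(0) = -4
q′′′(0) = 4
q^(4)(0) = -16
The Taylor polynomial is Σ q^(k)(0)/k! · t^k.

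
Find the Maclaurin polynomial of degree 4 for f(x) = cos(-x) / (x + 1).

13*x^4/24 - x^3/2 + x^2/2 - x + 1

Use 1/(1 - r) = Σ r^k on the denominator, then take the Cauchy product.
f(0) = 1
f′(0) = -1
f′′(0) = 1
f′′′(0) = -3
f^(4)(0) = 13
Dividing each by k! gives the coefficients c_0, ..., c_4.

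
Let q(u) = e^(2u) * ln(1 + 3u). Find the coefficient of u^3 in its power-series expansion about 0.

Multiply the two series term by term and collect like powers.

6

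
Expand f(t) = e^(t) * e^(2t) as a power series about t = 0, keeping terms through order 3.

Write out both Maclaurin series and multiply, keeping only the needed powers.
f(0) = 1
f′(0) = 3
f′′(0) = 9
f′′′(0) = 27
Dividing each by k! gives the coefficients c_0, ..., c_3.

9*t^3/2 + 9*t^2/2 + 3*t + 1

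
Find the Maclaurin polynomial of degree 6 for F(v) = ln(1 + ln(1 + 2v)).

-7336*v^6/45 + 304*v^5/5 - 70*v^4/3 + 28*v^3/3 - 4*v^2 + 2*v

Compose series: expand the inner function first, then feed it into the outer expansion.
[v^0] = 0;  [v^1] = 2;  [v^2] = -4;  [v^3] = 28/3;  [v^4] = -70/3;  [v^5] = 304/5;  [v^6] = -7336/45.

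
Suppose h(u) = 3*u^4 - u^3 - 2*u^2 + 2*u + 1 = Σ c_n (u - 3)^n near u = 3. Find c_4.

h(3) = 205
h′(3) = 287
h′′(3) = 302
h′′′(3) = 210
h^(4)(3) = 72
So c_4 = h^(4)(3)/4! = 3.

3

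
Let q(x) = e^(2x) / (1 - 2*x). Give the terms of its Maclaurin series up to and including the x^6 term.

Expand 1/(denominator) as a geometric series and multiply by the numerator's series.
q(0) = 1
q′(0) = 4
q′′(0) = 20
q′′′(0) = 128
q^(4)(0) = 1040
q^(5)(0) = 10432
q^(6)(0) = 125248
Dividing each by k! gives the coefficients c_0, ..., c_6.

7828*x^6/45 + 1304*x^5/15 + 130*x^4/3 + 64*x^3/3 + 10*x^2 + 4*x + 1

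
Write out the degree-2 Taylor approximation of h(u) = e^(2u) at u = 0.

2*u^2 + 2*u + 1

h(0) = 1
h′(0) = 2
h′′(0) = 4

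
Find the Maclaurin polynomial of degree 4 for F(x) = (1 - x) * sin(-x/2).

-x^4/48 + x^3/48 + x^2/2 - x/2

Shift and add copies of the series according to the polynomial's terms.
F(0) = 0
F′(0) = -1/2
F′′(0) = 1
F′′′(0) = 1/8
F^(4)(0) = -1/2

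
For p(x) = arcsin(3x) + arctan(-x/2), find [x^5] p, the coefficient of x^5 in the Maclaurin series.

583/32

Combine the two series term by term.
p(0) = 0
p′(0) = 5/2
p′′(0) = 0
p′′′(0) = 109/4
p^(4)(0) = 0
p^(5)(0) = 8745/4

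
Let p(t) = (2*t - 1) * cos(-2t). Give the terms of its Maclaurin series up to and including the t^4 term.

Distribute the polynomial across the series and collect like powers.
[t^0] = -1;  [t^1] = 2;  [t^2] = 2;  [t^3] = -4;  [t^4] = -2/3.

-2*t^4/3 - 4*t^3 + 2*t^2 + 2*t - 1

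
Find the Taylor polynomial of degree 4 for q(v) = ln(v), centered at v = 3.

q(3) = ln(3)
q′(3) = 1/3
q′′(3) = -1/9
q′′′(3) = 2/27
q^(4)(3) = -2/27
Dividing each by k! gives the coefficients c_0, ..., c_4.

-(v - 3)^4/324 + (v - 3)^3/81 - (v - 3)^2/18 + (v - 3)/3 + ln(3)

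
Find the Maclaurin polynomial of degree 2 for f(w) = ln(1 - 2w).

-2*w^2 - 2*w

f(0) = 0
f′(0) = -2
f′′(0) = -4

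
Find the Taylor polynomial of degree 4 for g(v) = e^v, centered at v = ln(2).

(v - ln(2))^4/12 + (v - ln(2))^3/3 + (v - ln(2))^2 + 2*(v - ln(2)) + 2

Differentiate repeatedly and evaluate at the center.
g(ln(2)) = 2
g′(ln(2)) = 2
g′′(ln(2)) = 2
g′′′(ln(2)) = 2
g^(4)(ln(2)) = 2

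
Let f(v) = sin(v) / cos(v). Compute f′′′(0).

2

Divide the numerator series by the denominator series (power-series long division).
The coefficient of v^3 in the expansion is 1/3, so f′′′(0) = 3! * (1/3) = 2.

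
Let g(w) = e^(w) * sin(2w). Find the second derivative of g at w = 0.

Write out both Maclaurin series and multiply, keeping only the needed powers.
The coefficient of w^2 in the expansion is 2, so g′′(0) = 2! * (2) = 4.

4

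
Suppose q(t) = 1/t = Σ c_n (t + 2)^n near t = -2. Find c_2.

-1/8

Apply the Taylor formula c_k = f^(k)(a)/k!.
q(-2) = -1/2
q′(-2) = -1/4
q′′(-2) = -1/4
So c_2 = q′′(-2)/2! = -1/8.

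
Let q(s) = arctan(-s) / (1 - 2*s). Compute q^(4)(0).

Expand 1/(denominator) as a geometric series and multiply by the numerator's series.
From the series, [s^4] q = -22/3; multiply by 4! = 24 to get -176.

-176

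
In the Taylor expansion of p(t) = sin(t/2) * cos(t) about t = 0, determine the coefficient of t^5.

121/3840

Take the Cauchy product of the two expansions.
[t^0] = 0;  [t^1] = 1/2;  [t^2] = 0;  [t^3] = -13/48;  [t^4] = 0;  [t^5] = 121/3840.
So c_5 = p^(5)(0)/5! = 121/3840.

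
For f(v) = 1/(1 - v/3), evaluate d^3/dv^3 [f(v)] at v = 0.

Use the known series and substitute for the argument.
The coefficient of v^3 in the expansion is 1/27, so f′′′(0) = 3! * (1/27) = 2/9.

2/9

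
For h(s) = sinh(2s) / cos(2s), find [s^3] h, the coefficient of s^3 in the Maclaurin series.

Invert the denominator's series and multiply.
h(0) = 0
h′(0) = 2
h′′(0) = 0
h′′′(0) = 32

16/3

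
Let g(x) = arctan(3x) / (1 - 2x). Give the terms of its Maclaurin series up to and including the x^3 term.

3*x^3 + 6*x^2 + 3*x

Expand each factor separately, then convolve coefficients.
g(0) = 0
g′(0) = 3
g′′(0) = 12
g′′′(0) = 18
The Taylor polynomial is Σ g^(k)(0)/k! · x^k.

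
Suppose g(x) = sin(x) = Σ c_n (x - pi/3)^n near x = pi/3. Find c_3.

Differentiate repeatedly and evaluate at the center.
g(pi/3) = sqrt(3)/2
g′(pi/3) = 1/2
g′′(pi/3) = -sqrt(3)/2
g′′′(pi/3) = -1/2
So c_3 = g′′′(pi/3)/3! = -1/12.

-1/12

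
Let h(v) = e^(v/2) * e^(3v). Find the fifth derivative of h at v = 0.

Expand each factor separately, then convolve coefficients.
From the series, [v^5] h = 16807/3840; multiply by 5! = 120 to get 16807/32.

16807/32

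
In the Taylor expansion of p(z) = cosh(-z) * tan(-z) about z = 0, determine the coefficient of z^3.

Multiply the two series term by term and collect like powers.
p(0) = 0
p′(0) = -1
p′′(0) = 0
p′′′(0) = -5
So c_3 = p′′′(0)/3! = -5/6.

-5/6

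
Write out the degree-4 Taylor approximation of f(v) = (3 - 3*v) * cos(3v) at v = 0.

81*v^4/8 + 27*v^3/2 - 27*v^2/2 - 3*v + 3

Multiply each power in the prefactor through the base expansion.
f(0) = 3
f′(0) = -3
f′′(0) = -27
f′′′(0) = 81
f^(4)(0) = 243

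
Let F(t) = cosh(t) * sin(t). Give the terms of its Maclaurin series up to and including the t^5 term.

Take the Cauchy product of the two expansions.
F(0) = 0
F′(0) = 1
F′′(0) = 0
F′′′(0) = 2
F^(4)(0) = 0
F^(5)(0) = -4
Then c_k = F^(k)(0)/k! gives each Taylor coefficient.

-t^5/30 + t^3/3 + t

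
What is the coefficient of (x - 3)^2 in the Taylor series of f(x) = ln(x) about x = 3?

-1/18

Use the known series and substitute for the argument.
f(3) = ln(3)
f′(3) = 1/3
f′′(3) = -1/9
Then c_k = f^(k)(3)/k! gives each Taylor coefficient.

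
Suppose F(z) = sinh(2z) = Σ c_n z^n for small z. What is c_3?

4/3

Apply the Taylor formula c_k = f^(k)(a)/k!.
[z^0] = 0;  [z^1] = 2;  [z^2] = 0;  [z^3] = 4/3.
So c_3 = F′′′(0)/3! = 4/3.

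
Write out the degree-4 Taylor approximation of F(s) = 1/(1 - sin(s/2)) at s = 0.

s^4/24 + 5*s^3/48 + s^2/4 + s/2 + 1

Compose series: expand the inner function first, then feed it into the outer expansion.
[s^0] = 1;  [s^1] = 1/2;  [s^2] = 1/4;  [s^3] = 5/48;  [s^4] = 1/24.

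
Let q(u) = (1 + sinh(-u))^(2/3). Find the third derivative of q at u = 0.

Substitute the inner expansion into the outer series and collect powers.
The coefficient of u^3 in the expansion is -13/81, so q′′′(0) = 3! * (-13/81) = -26/27.

-26/27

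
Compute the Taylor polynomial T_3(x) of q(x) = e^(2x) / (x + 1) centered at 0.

Expand 1/(denominator) as a geometric series and multiply by the numerator's series.
[x^0] = 1;  [x^1] = 1;  [x^2] = 1;  [x^3] = 1/3.

x^3/3 + x^2 + x + 1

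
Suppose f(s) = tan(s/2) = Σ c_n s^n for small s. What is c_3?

1/24

f(0) = 0
f′(0) = 1/2
f′′(0) = 0
f′′′(0) = 1/4
So c_3 = f′′′(0)/3! = 1/24.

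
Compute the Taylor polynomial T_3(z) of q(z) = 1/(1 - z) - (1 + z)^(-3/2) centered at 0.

Expand each term separately and add.

51*z^3/16 - 7*z^2/8 + 5*z/2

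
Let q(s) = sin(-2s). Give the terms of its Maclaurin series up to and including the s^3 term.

4*s^3/3 - 2*s

[s^0] = 0;  [s^1] = -2;  [s^2] = 0;  [s^3] = 4/3.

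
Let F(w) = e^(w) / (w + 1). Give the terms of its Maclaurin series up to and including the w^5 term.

Use 1/(1 - r) = Σ r^k on the denominator, then take the Cauchy product.
F(0) = 1
F′(0) = 0
F′′(0) = 1
F′′′(0) = -2
F^(4)(0) = 9
F^(5)(0) = -44

-11*w^5/30 + 3*w^4/8 - w^3/3 + w^2/2 + 1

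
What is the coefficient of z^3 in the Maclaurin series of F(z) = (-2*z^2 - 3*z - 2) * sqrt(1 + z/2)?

Distribute the polynomial across the series and collect like powers.
F(0) = -2
F′(0) = -7/2
F′′(0) = -43/8
F′′′(0) = -81/32
So c_3 = F′′′(0)/3! = -27/64.

-27/64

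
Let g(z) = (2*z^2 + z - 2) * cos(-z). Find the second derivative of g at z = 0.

6

Shift and add copies of the series according to the polynomial's terms.
The coefficient of z^2 in the expansion is 3, so g′′(0) = 2! * (3) = 6.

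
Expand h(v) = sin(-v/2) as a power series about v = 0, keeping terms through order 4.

h(0) = 0
h′(0) = -1/2
h′′(0) = 0
h′′′(0) = 1/8
h^(4)(0) = 0

v^3/48 - v/2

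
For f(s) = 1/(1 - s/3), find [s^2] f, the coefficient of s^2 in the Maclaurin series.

Use the known series and substitute for the argument.
f(0) = 1
f′(0) = 1/3
f′′(0) = 2/9
Dividing each by k! gives the coefficients c_0, ..., c_2.

1/9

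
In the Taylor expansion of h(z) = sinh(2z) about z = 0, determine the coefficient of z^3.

h(0) = 0
h′(0) = 2
h′′(0) = 0
h′′′(0) = 8
The Taylor polynomial is Σ h^(k)(0)/k! · z^k.

4/3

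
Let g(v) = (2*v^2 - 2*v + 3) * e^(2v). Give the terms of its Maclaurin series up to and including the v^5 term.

Distribute the polynomial across the series and collect like powers.
g(0) = 3
g′(0) = 4
g′′(0) = 8
g′′′(0) = 24
g^(4)(0) = 80
g^(5)(0) = 256

32*v^5/15 + 10*v^4/3 + 4*v^3 + 4*v^2 + 4*v + 3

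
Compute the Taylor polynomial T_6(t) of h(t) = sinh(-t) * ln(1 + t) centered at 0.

Take the Cauchy product of the two expansions.

-19*t^6/72 + t^5/3 - t^4/2 + t^3/2 - t^2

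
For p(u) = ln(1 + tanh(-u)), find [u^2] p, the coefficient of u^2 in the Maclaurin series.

Substitute the inner expansion into the outer series and collect powers.
[u^0] = 0;  [u^1] = -1;  [u^2] = -1/2.
So c_2 = p′′(0)/2! = -1/2.

-1/2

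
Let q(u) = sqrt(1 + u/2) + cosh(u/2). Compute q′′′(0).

Expand each term separately and add.
The coefficient of u^3 in the expansion is 1/128, so q′′′(0) = 3! * (1/128) = 3/64.

3/64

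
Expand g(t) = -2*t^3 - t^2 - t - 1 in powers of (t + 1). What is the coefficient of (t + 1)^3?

g(-1) = 1
g′(-1) = -5
g′′(-1) = 10
g′′′(-1) = -12

-2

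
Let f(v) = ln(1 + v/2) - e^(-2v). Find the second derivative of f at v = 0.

Expand each term separately and add.
The coefficient of v^2 in the expansion is -17/8, so f′′(0) = 2! * (-17/8) = -17/4.

-17/4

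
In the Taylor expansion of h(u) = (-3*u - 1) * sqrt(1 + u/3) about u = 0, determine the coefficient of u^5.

83/62208

Distribute the polynomial across the series and collect like powers.
h(0) = -1
h′(0) = -19/6
h′′(0) = -35/36
h′′′(0) = 17/72
h^(4)(0) = -67/432
h^(5)(0) = 415/2592
So c_5 = h^(5)(0)/5! = 83/62208.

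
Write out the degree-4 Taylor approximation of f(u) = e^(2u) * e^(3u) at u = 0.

Expand each factor separately, then convolve coefficients.

625*u^4/24 + 125*u^3/6 + 25*u^2/2 + 5*u + 1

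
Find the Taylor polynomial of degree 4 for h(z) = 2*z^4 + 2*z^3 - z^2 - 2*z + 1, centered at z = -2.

Compute the successive derivatives at the expansion point and divide by k!.
[(z + 2)^0] = 17;  [(z + 2)^1] = -38;  [(z + 2)^2] = 35;  [(z + 2)^3] = -14;  [(z + 2)^4] = 2.

2*(z + 2)^4 - 14*(z + 2)^3 + 35*(z + 2)^2 - 38*(z + 2) + 17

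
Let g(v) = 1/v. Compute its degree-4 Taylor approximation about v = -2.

-(v + 2)^4/32 - (v + 2)^3/16 - (v + 2)^2/8 - (v + 2)/4 - 1/2

g(-2) = -1/2
g′(-2) = -1/4
g′′(-2) = -1/4
g′′′(-2) = -3/8
g^(4)(-2) = -3/4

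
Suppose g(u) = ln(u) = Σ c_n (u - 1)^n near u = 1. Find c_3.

g(1) = 0
g′(1) = 1
g′′(1) = -1
g′′′(1) = 2

1/3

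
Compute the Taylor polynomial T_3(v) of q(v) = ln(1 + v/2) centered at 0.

q(0) = 0
q′(0) = 1/2
q′′(0) = -1/4
q′′′(0) = 1/4

v^3/24 - v^2/8 + v/2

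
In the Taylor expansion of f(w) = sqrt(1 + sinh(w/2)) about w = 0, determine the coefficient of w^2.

-1/32

Substitute the inner expansion into the outer series and collect powers.
f(0) = 1
f′(0) = 1/4
f′′(0) = -1/16
So c_2 = f′′(0)/2! = -1/32.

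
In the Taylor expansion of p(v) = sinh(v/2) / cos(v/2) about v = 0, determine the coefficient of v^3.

Invert the denominator's series and multiply.
So c_3 = p′′′(0)/3! = 1/12.

1/12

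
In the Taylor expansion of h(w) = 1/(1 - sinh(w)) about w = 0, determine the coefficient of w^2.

1

Plug the Maclaurin series of the inner function into that of the outer and collect terms.
h(0) = 1
h′(0) = 1
h′′(0) = 2
Dividing each by k! gives the coefficients c_0, ..., c_2.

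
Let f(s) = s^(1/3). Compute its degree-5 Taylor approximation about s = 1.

22*(s - 1)^5/729 - 10*(s - 1)^4/243 + 5*(s - 1)^3/81 - (s - 1)^2/9 + (s - 1)/3 + 1

Use the known series and substitute for the argument.
f(1) = 1
f′(1) = 1/3
f′′(1) = -2/9
f′′′(1) = 10/27
f^(4)(1) = -80/81
f^(5)(1) = 880/243
Dividing each by k! gives the coefficients c_0, ..., c_5.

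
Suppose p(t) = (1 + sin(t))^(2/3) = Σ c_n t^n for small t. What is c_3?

Substitute the inner expansion into the outer series and collect powers.
p(0) = 1
p′(0) = 2/3
p′′(0) = -2/9
p′′′(0) = -10/27
Dividing each by k! gives the coefficients c_0, ..., c_3.

-5/81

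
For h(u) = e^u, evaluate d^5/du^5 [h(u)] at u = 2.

e^(2)

Compute the successive derivatives at the expansion point and divide by k!.
From the series, [(u - 2)^5] h = e^(2)/120; multiply by 5! = 120 to get e^(2).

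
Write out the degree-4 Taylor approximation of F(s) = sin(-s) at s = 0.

s^3/6 - s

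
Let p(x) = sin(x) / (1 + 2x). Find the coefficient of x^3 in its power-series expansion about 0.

23/6

Expand each factor separately, then convolve coefficients.
p(0) = 0
p′(0) = 1
p′′(0) = -4
p′′′(0) = 23
So c_3 = p′′′(0)/3! = 23/6.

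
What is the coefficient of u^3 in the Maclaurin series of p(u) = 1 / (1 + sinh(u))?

-7/6

Expand as Σ (-1)^k u^k with u equal to the inner function's series.
[u^0] = 1;  [u^1] = -1;  [u^2] = 1;  [u^3] = -7/6.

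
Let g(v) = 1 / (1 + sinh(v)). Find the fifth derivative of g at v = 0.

-181

Use the geometric series for the reciprocal, then substitute.
The coefficient of v^5 in the expansion is -181/120, so g^(5)(0) = 5! * (-181/120) = -181.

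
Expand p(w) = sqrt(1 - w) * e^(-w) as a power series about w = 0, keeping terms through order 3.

Write out both Maclaurin series and multiply, keeping only the needed powers.
p(0) = 1
p′(0) = -3/2
p′′(0) = 7/4
p′′′(0) = -17/8

-17*w^3/48 + 7*w^2/8 - 3*w/2 + 1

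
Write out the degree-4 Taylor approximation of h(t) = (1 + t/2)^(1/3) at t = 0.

-5*t^4/1944 + 5*t^3/648 - t^2/36 + t/6 + 1

[t^0] = 1;  [t^1] = 1/6;  [t^2] = -1/36;  [t^3] = 5/648;  [t^4] = -5/1944.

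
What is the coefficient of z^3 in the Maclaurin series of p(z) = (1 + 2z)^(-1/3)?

-112/81

[z^0] = 1;  [z^1] = -2/3;  [z^2] = 8/9;  [z^3] = -112/81.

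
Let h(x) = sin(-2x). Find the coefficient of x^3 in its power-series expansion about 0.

4/3

[x^0] = 0;  [x^1] = -2;  [x^2] = 0;  [x^3] = 4/3.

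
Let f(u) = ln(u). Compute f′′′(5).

2/125

The coefficient of (u - 5)^3 in the expansion is 1/375, so f′′′(5) = 3! * (1/375) = 2/125.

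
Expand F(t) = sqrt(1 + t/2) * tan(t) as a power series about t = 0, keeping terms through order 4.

Expand each factor separately, then convolve coefficients.

35*t^4/384 + 29*t^3/96 + t^2/4 + t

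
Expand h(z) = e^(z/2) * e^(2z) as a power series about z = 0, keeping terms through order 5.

Write out both Maclaurin series and multiply, keeping only the needed powers.
[z^0] = 1;  [z^1] = 5/2;  [z^2] = 25/8;  [z^3] = 125/48;  [z^4] = 625/384;  [z^5] = 625/768.

625*z^5/768 + 625*z^4/384 + 125*z^3/48 + 25*z^2/8 + 5*z/2 + 1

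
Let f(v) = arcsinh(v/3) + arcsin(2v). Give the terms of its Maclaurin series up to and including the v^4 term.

215*v^3/162 + 7*v/3

Add the two expansions coefficient-wise.
f(0) = 0
f′(0) = 7/3
f′′(0) = 0
f′′′(0) = 215/27
f^(4)(0) = 0
Then c_k = f^(k)(0)/k! gives each Taylor coefficient.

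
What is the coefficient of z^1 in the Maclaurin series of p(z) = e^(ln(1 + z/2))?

Compose series: expand the inner function first, then feed it into the outer expansion.
p(0) = 1
p′(0) = 1/2

1/2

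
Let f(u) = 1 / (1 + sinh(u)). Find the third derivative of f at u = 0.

Write 1/(1+u) = 1 - u + u^2 - u^3 + ... and substitute the series for u.
From the series, [u^3] f = -7/6; multiply by 3! = 6 to get -7.

-7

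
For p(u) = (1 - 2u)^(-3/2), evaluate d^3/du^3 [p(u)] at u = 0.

The coefficient of u^3 in the expansion is 35/2, so p′′′(0) = 3! * (35/2) = 105.

105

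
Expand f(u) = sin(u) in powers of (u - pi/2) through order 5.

Compute the successive derivatives at the expansion point and divide by k!.
f(pi/2) = 1
f′(pi/2) = 0
f′′(pi/2) = -1
f′′′(pi/2) = 0
f^(4)(pi/2) = 1
f^(5)(pi/2) = 0

(u - pi/2)^4/24 - (u - pi/2)^2/2 + 1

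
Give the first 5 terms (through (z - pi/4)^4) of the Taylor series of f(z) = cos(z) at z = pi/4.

f(pi/4) = sqrt(2)/2
f′(pi/4) = -sqrt(2)/2
f′′(pi/4) = -sqrt(2)/2
f′′′(pi/4) = sqrt(2)/2
f^(4)(pi/4) = sqrt(2)/2

sqrt(2)*(z - pi/4)^4/48 + sqrt(2)*(z - pi/4)^3/12 - sqrt(2)*(z - pi/4)^2/4 - sqrt(2)*(z - pi/4)/2 + sqrt(2)/2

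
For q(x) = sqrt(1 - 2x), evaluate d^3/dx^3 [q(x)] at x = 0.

Apply the Taylor formula c_k = f^(k)(a)/k!.
From the series, [x^3] q = -1/2; multiply by 3! = 6 to get -3.

-3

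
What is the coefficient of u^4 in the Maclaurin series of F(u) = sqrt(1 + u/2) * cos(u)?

337/6144

Expand each factor separately, then convolve coefficients.
F(0) = 1
F′(0) = 1/4
F′′(0) = -17/16
F′′′(0) = -45/64
F^(4)(0) = 337/256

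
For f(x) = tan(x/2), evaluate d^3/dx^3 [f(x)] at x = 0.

The coefficient of x^3 in the expansion is 1/24, so f′′′(0) = 3! * (1/24) = 1/4.

1/4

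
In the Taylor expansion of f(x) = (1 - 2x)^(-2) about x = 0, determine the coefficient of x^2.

12

Differentiate repeatedly and evaluate at the center.
f(0) = 1
f′(0) = 4
f′′(0) = 24
So c_2 = f′′(0)/2! = 12.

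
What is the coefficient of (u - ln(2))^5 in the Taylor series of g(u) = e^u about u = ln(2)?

Apply the Taylor formula c_k = f^(k)(a)/k!.

1/60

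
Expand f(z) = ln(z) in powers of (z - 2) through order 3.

(z - 2)^3/24 - (z - 2)^2/8 + (z - 2)/2 + ln(2)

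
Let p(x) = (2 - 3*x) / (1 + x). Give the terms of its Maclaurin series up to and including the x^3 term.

Multiply each power in the prefactor through the base expansion.
[x^0] = 2;  [x^1] = -5;  [x^2] = 5;  [x^3] = -5.

-5*x^3 + 5*x^2 - 5*x + 2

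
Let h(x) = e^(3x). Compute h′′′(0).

27

From the series, [x^3] h = 9/2; multiply by 3! = 6 to get 27.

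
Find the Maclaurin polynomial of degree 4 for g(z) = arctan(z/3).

g(0) = 0
g′(0) = 1/3
g′′(0) = 0
g′′′(0) = -2/27
g^(4)(0) = 0

-z^3/81 + z/3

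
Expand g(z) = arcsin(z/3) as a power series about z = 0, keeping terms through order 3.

z^3/162 + z/3

[z^0] = 0;  [z^1] = 1/3;  [z^2] = 0;  [z^3] = 1/162.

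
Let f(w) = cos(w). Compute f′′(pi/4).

-sqrt(2)/2

Apply the Taylor formula c_k = f^(k)(a)/k!.
The coefficient of (w - pi/4)^2 in the expansion is -sqrt(2)/4, so f′′(pi/4) = 2! * (-sqrt(2)/4) = -sqrt(2)/2.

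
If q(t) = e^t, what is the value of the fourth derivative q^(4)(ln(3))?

The coefficient of (t - ln(3))^4 in the expansion is 1/8, so q^(4)(ln(3)) = 4! * (1/8) = 3.

3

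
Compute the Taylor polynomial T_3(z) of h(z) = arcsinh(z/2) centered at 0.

-z^3/48 + z/2

h(0) = 0
h′(0) = 1/2
h′′(0) = 0
h′′′(0) = -1/8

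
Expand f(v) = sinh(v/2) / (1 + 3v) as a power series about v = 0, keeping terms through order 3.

Expand each factor separately, then convolve coefficients.
[v^0] = 0;  [v^1] = 1/2;  [v^2] = -3/2;  [v^3] = 217/48.

217*v^3/48 - 3*v^2/2 + v/2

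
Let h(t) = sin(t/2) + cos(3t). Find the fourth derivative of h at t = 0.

Combine the two series term by term.
The coefficient of t^4 in the expansion is 27/8, so h^(4)(0) = 4! * (27/8) = 81.

81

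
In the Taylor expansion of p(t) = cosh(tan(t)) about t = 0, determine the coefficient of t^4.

3/8

Compose series: expand the inner function first, then feed it into the outer expansion.
So c_4 = p^(4)(0)/4! = 3/8.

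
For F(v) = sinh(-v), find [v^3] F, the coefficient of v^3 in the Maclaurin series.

-1/6

Use the known series and substitute for the argument.
[v^0] = 0;  [v^1] = -1;  [v^2] = 0;  [v^3] = -1/6.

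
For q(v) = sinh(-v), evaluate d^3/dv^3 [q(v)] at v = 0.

-1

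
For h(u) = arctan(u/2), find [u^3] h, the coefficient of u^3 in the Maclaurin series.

-1/24

[u^0] = 0;  [u^1] = 1/2;  [u^2] = 0;  [u^3] = -1/24.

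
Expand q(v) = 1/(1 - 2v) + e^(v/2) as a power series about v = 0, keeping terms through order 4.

Add the two expansions coefficient-wise.
q(0) = 2
q′(0) = 5/2
q′′(0) = 33/4
q′′′(0) = 385/8
q^(4)(0) = 6145/16

6145*v^4/384 + 385*v^3/48 + 33*v^2/8 + 5*v/2 + 2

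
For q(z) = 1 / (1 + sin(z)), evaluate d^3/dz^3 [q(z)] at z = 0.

-5

Write 1/(1+u) = 1 - u + u^2 - u^3 + ... and substitute the series for u.
The coefficient of z^3 in the expansion is -5/6, so q′′′(0) = 3! * (-5/6) = -5.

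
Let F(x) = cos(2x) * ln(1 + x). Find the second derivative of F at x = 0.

-1

Expand each factor separately, then convolve coefficients.
The coefficient of x^2 in the expansion is -1/2, so F′′(0) = 2! * (-1/2) = -1.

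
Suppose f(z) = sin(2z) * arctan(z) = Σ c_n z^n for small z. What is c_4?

-2

Write out both Maclaurin series and multiply, keeping only the needed powers.
f(0) = 0
f′(0) = 0
f′′(0) = 4
f′′′(0) = 0
f^(4)(0) = -48
So c_4 = f^(4)(0)/4! = -2.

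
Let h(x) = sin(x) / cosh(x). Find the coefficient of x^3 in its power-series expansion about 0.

Invert the denominator's series and multiply.
h(0) = 0
h′(0) = 1
h′′(0) = 0
h′′′(0) = -4
So c_3 = h′′′(0)/3! = -2/3.

-2/3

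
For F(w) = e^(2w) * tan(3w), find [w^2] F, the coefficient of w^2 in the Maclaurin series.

Take the Cauchy product of the two expansions.

6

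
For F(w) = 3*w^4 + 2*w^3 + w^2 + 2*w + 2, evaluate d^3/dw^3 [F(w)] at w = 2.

Compute the successive derivatives at the expansion point and divide by k!.
From the series, [(w - 2)^3] F = 26; multiply by 3! = 6 to get 156.

156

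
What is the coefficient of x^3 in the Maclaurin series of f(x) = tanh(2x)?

-8/3

Apply the Taylor formula c_k = f^(k)(a)/k!.
f(0) = 0
f′(0) = 2
f′′(0) = 0
f′′′(0) = -16
So c_3 = f′′′(0)/3! = -8/3.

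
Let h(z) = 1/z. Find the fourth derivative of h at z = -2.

-3/4

Differentiate repeatedly and evaluate at the center.
The coefficient of (z + 2)^4 in the expansion is -1/32, so h^(4)(-2) = 4! * (-1/32) = -3/4.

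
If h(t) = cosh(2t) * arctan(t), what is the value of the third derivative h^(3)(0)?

Write out both Maclaurin series and multiply, keeping only the needed powers.
The coefficient of t^3 in the expansion is 5/3, so h′′′(0) = 3! * (5/3) = 10.

10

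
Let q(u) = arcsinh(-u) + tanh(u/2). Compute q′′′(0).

Add the two expansions coefficient-wise.
The coefficient of u^3 in the expansion is 1/8, so q′′′(0) = 3! * (1/8) = 3/4.

3/4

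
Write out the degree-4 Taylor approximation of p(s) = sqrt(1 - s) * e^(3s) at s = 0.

43*s^4/128 + 29*s^3/16 + 23*s^2/8 + 5*s/2 + 1

Take the Cauchy product of the two expansions.
p(0) = 1
p′(0) = 5/2
p′′(0) = 23/4
p′′′(0) = 87/8
p^(4)(0) = 129/16
Dividing each by k! gives the coefficients c_0, ..., c_4.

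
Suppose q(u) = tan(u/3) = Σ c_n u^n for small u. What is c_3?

1/81

[u^0] = 0;  [u^1] = 1/3;  [u^2] = 0;  [u^3] = 1/81.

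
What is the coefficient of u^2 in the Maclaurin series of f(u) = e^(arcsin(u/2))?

1/8

Let u equal the inner series; expand the outer function in u and truncate.
f(0) = 1
f′(0) = 1/2
f′′(0) = 1/4
So c_2 = f′′(0)/2! = 1/8.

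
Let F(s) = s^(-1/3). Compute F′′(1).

4/9

Differentiate repeatedly and evaluate at the center.
The coefficient of (s - 1)^2 in the expansion is 2/9, so F′′(1) = 2! * (2/9) = 4/9.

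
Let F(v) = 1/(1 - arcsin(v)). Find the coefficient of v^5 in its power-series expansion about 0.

63/40

Plug the Maclaurin series of the inner function into that of the outer and collect terms.
[v^0] = 1;  [v^1] = 1;  [v^2] = 1;  [v^3] = 7/6;  [v^4] = 4/3;  [v^5] = 63/40.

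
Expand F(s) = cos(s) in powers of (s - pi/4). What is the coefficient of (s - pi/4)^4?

[(s - pi/4)^0] = sqrt(2)/2;  [(s - pi/4)^1] = -sqrt(2)/2;  [(s - pi/4)^2] = -sqrt(2)/4;  [(s - pi/4)^3] = sqrt(2)/12;  [(s - pi/4)^4] = sqrt(2)/48.

sqrt(2)/48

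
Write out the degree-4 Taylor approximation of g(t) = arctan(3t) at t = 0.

-9*t^3 + 3*t

g(0) = 0
g′(0) = 3
g′′(0) = 0
g′′′(0) = -54
g^(4)(0) = 0
Dividing each by k! gives the coefficients c_0, ..., c_4.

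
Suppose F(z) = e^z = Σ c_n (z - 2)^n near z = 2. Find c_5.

e^(2)/120

F(2) = e^(2)
F′(2) = e^(2)
F′′(2) = e^(2)
F′′′(2) = e^(2)
F^(4)(2) = e^(2)
F^(5)(2) = e^(2)
So c_5 = F^(5)(2)/5! = e^(2)/120.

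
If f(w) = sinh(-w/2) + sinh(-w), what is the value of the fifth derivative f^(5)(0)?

Expand each term separately and add.
From the series, [w^5] f = -11/1280; multiply by 5! = 120 to get -33/32.

-33/32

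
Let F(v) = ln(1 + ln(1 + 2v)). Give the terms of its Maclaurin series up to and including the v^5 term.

Plug the Maclaurin series of the inner function into that of the outer and collect terms.
F(0) = 0
F′(0) = 2
F′′(0) = -8
F′′′(0) = 56
F^(4)(0) = -560
F^(5)(0) = 7296

304*v^5/5 - 70*v^4/3 + 28*v^3/3 - 4*v^2 + 2*v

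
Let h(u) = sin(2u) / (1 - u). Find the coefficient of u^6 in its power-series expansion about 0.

14/15

Use 1/(1 - r) = Σ r^k on the denominator, then take the Cauchy product.
[u^0] = 0;  [u^1] = 2;  [u^2] = 2;  [u^3] = 2/3;  [u^4] = 2/3;  [u^5] = 14/15;  [u^6] = 14/15.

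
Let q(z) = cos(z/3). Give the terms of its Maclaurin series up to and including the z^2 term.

Apply the Taylor formula c_k = f^(k)(a)/k!.
q(0) = 1
q′(0) = 0
q′′(0) = -1/9
The Taylor polynomial is Σ q^(k)(0)/k! · z^k.

1 - z^2/18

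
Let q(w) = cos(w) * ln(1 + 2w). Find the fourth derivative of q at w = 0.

Write out both Maclaurin series and multiply, keeping only the needed powers.
From the series, [w^4] q = -3; multiply by 4! = 24 to get -72.

-72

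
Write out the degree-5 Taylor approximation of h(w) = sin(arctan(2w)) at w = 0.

Substitute the inner expansion into the outer series and collect powers.

12*w^5 - 4*w^3 + 2*w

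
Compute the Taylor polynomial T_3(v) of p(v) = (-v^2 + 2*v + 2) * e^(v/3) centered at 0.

-17*v^3/81 - 2*v^2/9 + 8*v/3 + 2

Multiply each power in the prefactor through the base expansion.
[v^0] = 2;  [v^1] = 8/3;  [v^2] = -2/9;  [v^3] = -17/81.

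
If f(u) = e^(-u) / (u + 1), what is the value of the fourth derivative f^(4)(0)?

Use 1/(1 - r) = Σ r^k on the denominator, then take the Cauchy product.
The coefficient of u^4 in the expansion is 65/24, so f^(4)(0) = 4! * (65/24) = 65.

65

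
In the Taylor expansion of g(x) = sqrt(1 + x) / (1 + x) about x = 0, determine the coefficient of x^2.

3/8

Multiply the two series term by term and collect like powers.
g(0) = 1
g′(0) = -1/2
g′′(0) = 3/4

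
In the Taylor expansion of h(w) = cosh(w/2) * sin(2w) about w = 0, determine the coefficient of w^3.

Take the Cauchy product of the two expansions.
h(0) = 0
h′(0) = 2
h′′(0) = 0
h′′′(0) = -13/2
So c_3 = h′′′(0)/3! = -13/12.

-13/12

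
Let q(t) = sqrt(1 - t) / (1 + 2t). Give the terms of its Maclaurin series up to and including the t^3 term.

-157*t^3/16 + 39*t^2/8 - 5*t/2 + 1

Take the Cauchy product of the two expansions.
q(0) = 1
q′(0) = -5/2
q′′(0) = 39/4
q′′′(0) = -471/8
Then c_k = q^(k)(0)/k! gives each Taylor coefficient.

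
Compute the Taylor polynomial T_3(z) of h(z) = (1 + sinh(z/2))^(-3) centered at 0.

-21*z^3/16 + 3*z^2/2 - 3*z/2 + 1

Substitute the inner expansion into the outer series and collect powers.
h(0) = 1
h′(0) = -3/2
h′′(0) = 3
h′′′(0) = -63/8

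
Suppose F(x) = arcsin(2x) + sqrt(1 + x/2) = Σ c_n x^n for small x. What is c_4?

-5/2048

Add the two expansions coefficient-wise.
F(0) = 1
F′(0) = 9/4
F′′(0) = -1/16
F′′′(0) = 515/64
F^(4)(0) = -15/256
So c_4 = F^(4)(0)/4! = -5/2048.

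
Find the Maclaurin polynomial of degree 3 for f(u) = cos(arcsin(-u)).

Plug the Maclaurin series of the inner function into that of the outer and collect terms.
f(0) = 1
f′(0) = 0
f′′(0) = -1
f′′′(0) = 0

1 - u^2/2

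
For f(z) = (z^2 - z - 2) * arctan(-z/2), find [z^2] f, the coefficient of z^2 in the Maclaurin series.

1/2

Shift and add copies of the series according to the polynomial's terms.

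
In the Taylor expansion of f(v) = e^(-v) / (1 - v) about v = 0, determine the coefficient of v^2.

Expand 1/(denominator) as a geometric series and multiply by the numerator's series.
f(0) = 1
f′(0) = 0
f′′(0) = 1

1/2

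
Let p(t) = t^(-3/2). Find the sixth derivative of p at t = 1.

The coefficient of (t - 1)^6 in the expansion is 3003/1024, so p^(6)(1) = 6! * (3003/1024) = 135135/64.

135135/64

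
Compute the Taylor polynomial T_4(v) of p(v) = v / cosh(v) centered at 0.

-v^3/2 + v

Divide the numerator series by the denominator series (power-series long division).
[v^0] = 0;  [v^1] = 1;  [v^2] = 0;  [v^3] = -1/2;  [v^4] = 0.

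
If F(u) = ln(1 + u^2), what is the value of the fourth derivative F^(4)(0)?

Compute the successive derivatives at the expansion point and divide by k!.
From the series, [u^4] F = -1/2; multiply by 4! = 24 to get -12.

-12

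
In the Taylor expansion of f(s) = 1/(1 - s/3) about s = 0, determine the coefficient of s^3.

1/27

[s^0] = 1;  [s^1] = 1/3;  [s^2] = 1/9;  [s^3] = 1/27.
So c_3 = f′′′(0)/3! = 1/27.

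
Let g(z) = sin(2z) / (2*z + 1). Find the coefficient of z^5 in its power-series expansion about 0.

404/15

Multiply the numerator's expansion by the denominator's geometric series.
g(0) = 0
g′(0) = 2
g′′(0) = -8
g′′′(0) = 40
g^(4)(0) = -320
g^(5)(0) = 3232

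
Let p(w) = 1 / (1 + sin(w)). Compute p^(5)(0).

-61

Write 1/(1+u) = 1 - u + u^2 - u^3 + ... and substitute the series for u.
The coefficient of w^5 in the expansion is -61/120, so p^(5)(0) = 5! * (-61/120) = -61.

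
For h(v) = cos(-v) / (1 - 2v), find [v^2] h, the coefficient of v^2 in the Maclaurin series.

Expand each factor separately, then convolve coefficients.

7/2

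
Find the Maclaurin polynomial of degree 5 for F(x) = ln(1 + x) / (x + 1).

137*x^5/60 - 25*x^4/12 + 11*x^3/6 - 3*x^2/2 + x

Expand 1/(denominator) as a geometric series and multiply by the numerator's series.
F(0) = 0
F′(0) = 1
F′′(0) = -3
F′′′(0) = 11
F^(4)(0) = -50
F^(5)(0) = 274
Then c_k = F^(k)(0)/k! gives each Taylor coefficient.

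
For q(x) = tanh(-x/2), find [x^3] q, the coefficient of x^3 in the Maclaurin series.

Differentiate repeatedly and evaluate at the center.
q(0) = 0
q′(0) = -1/2
q′′(0) = 0
q′′′(0) = 1/4

1/24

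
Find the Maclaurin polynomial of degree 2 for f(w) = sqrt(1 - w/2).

-w^2/32 - w/4 + 1

Apply the Taylor formula c_k = f^(k)(a)/k!.
[w^0] = 1;  [w^1] = -1/4;  [w^2] = -1/32.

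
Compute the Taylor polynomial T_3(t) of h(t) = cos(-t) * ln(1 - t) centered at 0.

t^3/6 - t^2/2 - t

Take the Cauchy product of the two expansions.
h(0) = 0
h′(0) = -1
h′′(0) = -1
h′′′(0) = 1
The Taylor polynomial is Σ h^(k)(0)/k! · t^k.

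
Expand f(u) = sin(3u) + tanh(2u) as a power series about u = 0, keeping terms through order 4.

-43*u^3/6 + 5*u

Add the two expansions coefficient-wise.
f(0) = 0
f′(0) = 5
f′′(0) = 0
f′′′(0) = -43
f^(4)(0) = 0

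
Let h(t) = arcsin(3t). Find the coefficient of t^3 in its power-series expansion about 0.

9/2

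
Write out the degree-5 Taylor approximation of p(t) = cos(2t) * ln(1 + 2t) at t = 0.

Write out both Maclaurin series and multiply, keeping only the needed powers.

12*t^5/5 - 4*t^3/3 - 2*t^2 + 2*t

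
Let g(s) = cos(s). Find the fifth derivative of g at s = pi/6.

-1/2

The coefficient of (s - pi/6)^5 in the expansion is -1/240, so g^(5)(pi/6) = 5! * (-1/240) = -1/2.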